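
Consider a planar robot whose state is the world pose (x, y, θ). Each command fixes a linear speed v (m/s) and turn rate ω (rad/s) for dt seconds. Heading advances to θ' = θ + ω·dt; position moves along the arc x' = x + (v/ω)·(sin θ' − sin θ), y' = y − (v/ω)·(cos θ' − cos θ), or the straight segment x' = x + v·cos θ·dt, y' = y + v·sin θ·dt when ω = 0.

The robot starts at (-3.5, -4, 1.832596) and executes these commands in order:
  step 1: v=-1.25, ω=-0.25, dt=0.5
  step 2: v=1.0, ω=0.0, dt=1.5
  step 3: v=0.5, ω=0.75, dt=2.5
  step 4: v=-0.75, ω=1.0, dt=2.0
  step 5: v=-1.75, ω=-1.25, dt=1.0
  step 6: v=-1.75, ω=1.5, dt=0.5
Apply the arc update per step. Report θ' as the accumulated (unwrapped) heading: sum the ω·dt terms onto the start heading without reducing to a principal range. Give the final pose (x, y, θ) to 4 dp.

(-4.7561, 1.0812, 5.0826)

step 1: θ'=1.7076 (R=5.0000) → pose (-3.3763, -4.6122, 1.7076)
step 2: θ'=1.7076 (straight) → pose (-3.5809, -3.1262, 1.7076)
step 3: θ'=3.5826 (R=0.6667) → pose (-4.5259, -2.6143, 3.5826)
step 4: θ'=5.5826 (R=-0.7500) → pose (-4.3625, -1.3627, 5.5826)
step 5: θ'=4.3326 (R=1.4000) → pose (-4.7602, 0.2266, 4.3326)
step 6: θ'=5.0826 (R=-1.1667) → pose (-4.7561, 1.0812, 5.0826)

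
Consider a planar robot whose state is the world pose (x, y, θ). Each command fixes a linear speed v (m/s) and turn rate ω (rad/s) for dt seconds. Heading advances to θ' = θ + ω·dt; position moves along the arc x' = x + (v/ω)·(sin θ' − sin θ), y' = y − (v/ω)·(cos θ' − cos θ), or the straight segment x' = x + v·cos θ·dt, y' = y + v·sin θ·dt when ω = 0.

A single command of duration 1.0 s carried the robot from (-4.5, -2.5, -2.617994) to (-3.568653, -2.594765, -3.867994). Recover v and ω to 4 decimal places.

v = -1.0000, ω = -1.2500

Δθ = -3.867994 − -2.617994 = -1.250000
ω = Δθ/dt = -1.250000/1.0 = -1.2500
R = Δx/(sin θ' − sin θ) = 0.8000
v = R·ω = 0.8000·-1.2500 = -1.0000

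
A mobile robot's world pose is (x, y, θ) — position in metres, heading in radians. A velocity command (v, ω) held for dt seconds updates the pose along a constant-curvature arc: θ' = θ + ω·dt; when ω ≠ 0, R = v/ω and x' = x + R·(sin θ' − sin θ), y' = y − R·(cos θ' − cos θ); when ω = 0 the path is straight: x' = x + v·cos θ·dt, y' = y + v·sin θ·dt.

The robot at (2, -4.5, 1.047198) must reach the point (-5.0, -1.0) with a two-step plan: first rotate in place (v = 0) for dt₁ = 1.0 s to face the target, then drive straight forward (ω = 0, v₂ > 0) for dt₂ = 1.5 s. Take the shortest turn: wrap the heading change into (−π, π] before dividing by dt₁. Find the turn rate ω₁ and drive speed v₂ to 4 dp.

heading to target = atan2(-1−-4.5, -5−2) = 2.6779
Δθ = wrap(2.6779 − 1.0472) = 1.6307; ω₁ = Δθ/dt₁ = 1.6307
distance = √((-5−2)² + (-1−-4.5)²) = 7.8262; v₂ = distance/dt₂ = 5.2175

ω₁ = 1.6307, v₂ = 5.2175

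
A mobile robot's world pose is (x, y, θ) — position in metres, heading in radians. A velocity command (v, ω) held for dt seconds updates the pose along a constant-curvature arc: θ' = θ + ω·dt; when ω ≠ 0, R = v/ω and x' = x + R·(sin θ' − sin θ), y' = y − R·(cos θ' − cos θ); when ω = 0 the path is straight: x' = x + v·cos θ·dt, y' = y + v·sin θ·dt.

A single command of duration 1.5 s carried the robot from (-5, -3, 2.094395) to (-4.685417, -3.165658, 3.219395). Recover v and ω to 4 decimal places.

Δθ = 3.219395 − 2.094395 = 1.125000
ω = Δθ/dt = 1.125000/1.5 = 0.7500
R = Δx/(sin θ' − sin θ) = -0.3333
v = R·ω = -0.3333·0.7500 = -0.2500

v = -0.2500, ω = 0.7500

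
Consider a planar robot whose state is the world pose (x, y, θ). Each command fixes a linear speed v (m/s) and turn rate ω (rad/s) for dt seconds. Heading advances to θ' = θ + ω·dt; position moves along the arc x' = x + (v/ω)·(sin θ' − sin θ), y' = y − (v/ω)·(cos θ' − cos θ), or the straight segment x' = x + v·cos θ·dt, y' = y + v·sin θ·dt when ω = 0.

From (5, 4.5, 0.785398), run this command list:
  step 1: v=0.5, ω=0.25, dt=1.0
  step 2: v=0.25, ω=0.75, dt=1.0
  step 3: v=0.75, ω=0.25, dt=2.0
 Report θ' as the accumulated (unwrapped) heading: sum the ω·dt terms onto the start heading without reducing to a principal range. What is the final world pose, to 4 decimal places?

(4.6798, 6.4620, 2.2854)

step 1: θ'=1.0354 (R=2.0000) → pose (5.3059, 4.8938, 1.0354)
step 2: θ'=1.7854 (R=0.3333) → pose (5.3449, 5.1349, 1.7854)
step 3: θ'=2.2854 (R=3.0000) → pose (4.6798, 6.4620, 2.2854)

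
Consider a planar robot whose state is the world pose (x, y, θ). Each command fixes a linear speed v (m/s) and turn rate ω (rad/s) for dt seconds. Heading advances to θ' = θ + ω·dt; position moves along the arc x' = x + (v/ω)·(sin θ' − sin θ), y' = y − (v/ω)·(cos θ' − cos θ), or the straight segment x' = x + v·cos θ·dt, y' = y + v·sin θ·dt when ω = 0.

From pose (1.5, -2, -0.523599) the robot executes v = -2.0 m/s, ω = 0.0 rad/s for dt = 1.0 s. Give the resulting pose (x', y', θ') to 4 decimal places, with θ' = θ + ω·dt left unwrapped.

(-0.2321, -1.0000, -0.5236)

θ' = -0.5236 + 0.0·1.0 = -0.5236
ω = 0 → straight: x' = 1.5 + -2.0·cos(-0.5236)·1.0 = -0.2321
y' = -2 + -2.0·sin(-0.5236)·1.0 = -1.0000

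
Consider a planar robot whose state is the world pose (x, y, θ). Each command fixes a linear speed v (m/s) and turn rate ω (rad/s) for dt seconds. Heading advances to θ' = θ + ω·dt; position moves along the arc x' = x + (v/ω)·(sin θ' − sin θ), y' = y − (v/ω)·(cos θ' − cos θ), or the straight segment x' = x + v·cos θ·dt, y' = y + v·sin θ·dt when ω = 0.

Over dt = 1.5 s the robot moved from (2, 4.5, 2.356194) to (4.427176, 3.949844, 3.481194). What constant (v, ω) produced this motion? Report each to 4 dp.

Δθ = 3.481194 − 2.356194 = 1.125000
ω = Δθ/dt = 1.125000/1.5 = 0.7500
R = Δx/(sin θ' − sin θ) = -2.3333
v = R·ω = -2.3333·0.7500 = -1.7500

v = -1.7500, ω = 0.7500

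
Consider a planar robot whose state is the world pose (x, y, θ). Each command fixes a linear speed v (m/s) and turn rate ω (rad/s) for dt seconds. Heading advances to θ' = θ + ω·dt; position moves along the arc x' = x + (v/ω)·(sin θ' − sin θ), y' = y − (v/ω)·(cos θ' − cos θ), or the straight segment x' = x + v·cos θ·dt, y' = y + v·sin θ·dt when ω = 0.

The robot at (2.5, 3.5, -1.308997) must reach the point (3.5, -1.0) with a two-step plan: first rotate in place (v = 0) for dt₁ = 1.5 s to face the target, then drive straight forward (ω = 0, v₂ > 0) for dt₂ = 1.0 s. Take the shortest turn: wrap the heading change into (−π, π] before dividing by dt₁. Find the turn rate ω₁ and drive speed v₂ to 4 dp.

heading to target = atan2(-1−3.5, 3.5−2.5) = -1.3521
Δθ = wrap(-1.3521 − -1.3090) = -0.0431; ω₁ = Δθ/dt₁ = -0.0288
distance = √((3.5−2.5)² + (-1−3.5)²) = 4.6098; v₂ = distance/dt₂ = 4.6098

ω₁ = -0.0288, v₂ = 4.6098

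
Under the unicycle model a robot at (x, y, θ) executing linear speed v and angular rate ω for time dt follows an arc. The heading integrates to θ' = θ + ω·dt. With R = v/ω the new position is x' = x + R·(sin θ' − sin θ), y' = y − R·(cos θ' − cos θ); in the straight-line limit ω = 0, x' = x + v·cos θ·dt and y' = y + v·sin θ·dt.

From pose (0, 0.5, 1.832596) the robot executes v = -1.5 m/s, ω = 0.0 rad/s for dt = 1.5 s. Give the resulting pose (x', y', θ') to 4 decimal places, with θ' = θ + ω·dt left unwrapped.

θ' = 1.8326 + 0.0·1.5 = 1.8326
ω = 0 → straight: x' = 0 + -1.5·cos(1.8326)·1.5 = 0.5823
y' = 0.5 + -1.5·sin(1.8326)·1.5 = -1.6733

(0.5823, -1.6733, 1.8326)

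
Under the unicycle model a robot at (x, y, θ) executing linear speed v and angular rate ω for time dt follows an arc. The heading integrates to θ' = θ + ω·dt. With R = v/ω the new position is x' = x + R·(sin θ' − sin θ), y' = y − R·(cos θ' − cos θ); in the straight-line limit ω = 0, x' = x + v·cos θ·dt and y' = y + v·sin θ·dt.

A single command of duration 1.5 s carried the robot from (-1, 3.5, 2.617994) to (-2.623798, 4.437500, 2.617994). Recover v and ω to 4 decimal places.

Δθ = 2.617994 − 2.617994 = 0.000000
ω = Δθ/dt = 0.000000/1.5 = 0.0000
ω = 0 → v = (Δx·cos θ + Δy·sin θ)/dt = 1.2500

v = 1.2500, ω = 0.0000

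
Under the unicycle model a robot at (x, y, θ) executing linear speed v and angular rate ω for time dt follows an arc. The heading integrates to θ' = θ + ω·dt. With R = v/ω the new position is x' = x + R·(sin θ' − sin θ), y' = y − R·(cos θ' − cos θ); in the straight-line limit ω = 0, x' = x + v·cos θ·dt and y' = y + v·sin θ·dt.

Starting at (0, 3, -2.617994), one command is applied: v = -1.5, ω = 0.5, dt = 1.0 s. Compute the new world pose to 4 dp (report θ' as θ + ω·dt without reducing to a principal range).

(1.0620, 4.0372, -2.1180)

θ' = -2.6180 + 0.5·1.0 = -2.1180
R = v/ω = -1.5/0.5 = -3.0000
x' = 0 + -3.0000·(sin -2.1180 − sin -2.6180) = 1.0620
y' = 3 − -3.0000·(cos -2.1180 − cos -2.6180) = 4.0372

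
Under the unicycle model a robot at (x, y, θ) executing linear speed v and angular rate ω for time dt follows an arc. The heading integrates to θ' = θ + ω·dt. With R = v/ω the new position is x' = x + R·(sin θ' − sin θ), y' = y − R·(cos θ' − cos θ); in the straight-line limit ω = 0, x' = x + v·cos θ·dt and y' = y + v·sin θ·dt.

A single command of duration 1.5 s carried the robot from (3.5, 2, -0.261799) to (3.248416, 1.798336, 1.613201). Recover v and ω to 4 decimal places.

v = -0.2500, ω = 1.2500

Δθ = 1.613201 − -0.261799 = 1.875000
ω = Δθ/dt = 1.875000/1.5 = 1.2500
R = Δx/(sin θ' − sin θ) = -0.2000
v = R·ω = -0.2000·1.2500 = -0.2500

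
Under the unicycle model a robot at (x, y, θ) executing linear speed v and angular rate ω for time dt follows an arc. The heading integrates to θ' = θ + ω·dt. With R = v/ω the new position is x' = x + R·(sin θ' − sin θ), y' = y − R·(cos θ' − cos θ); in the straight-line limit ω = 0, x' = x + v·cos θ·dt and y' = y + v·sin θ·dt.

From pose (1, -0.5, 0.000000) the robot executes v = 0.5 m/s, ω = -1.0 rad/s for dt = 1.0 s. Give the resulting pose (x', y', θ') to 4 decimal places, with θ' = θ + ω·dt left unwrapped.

(1.4207, -0.7298, -1.0000)

θ' = 0.0000 + -1.0·1.0 = -1.0000
R = v/ω = 0.5/-1.0 = -0.5000
x' = 1 + -0.5000·(sin -1.0000 − sin 0.0000) = 1.4207
y' = -0.5 − -0.5000·(cos -1.0000 − cos 0.0000) = -0.7298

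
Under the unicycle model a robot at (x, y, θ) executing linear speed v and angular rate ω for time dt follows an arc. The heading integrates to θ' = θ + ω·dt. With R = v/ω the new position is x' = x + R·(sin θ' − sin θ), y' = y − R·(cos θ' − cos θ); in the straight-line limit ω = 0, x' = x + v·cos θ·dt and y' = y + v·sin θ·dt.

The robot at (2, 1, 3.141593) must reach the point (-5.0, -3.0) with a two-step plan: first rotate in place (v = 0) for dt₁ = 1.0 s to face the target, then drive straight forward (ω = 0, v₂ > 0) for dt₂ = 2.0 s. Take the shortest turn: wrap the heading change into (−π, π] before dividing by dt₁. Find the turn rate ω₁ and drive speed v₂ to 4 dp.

ω₁ = 0.5191, v₂ = 4.0311

heading to target = atan2(-3−1, -5−2) = -2.6224
Δθ = wrap(-2.6224 − 3.1416) = 0.5191; ω₁ = Δθ/dt₁ = 0.5191
distance = √((-5−2)² + (-3−1)²) = 8.0623; v₂ = distance/dt₂ = 4.0311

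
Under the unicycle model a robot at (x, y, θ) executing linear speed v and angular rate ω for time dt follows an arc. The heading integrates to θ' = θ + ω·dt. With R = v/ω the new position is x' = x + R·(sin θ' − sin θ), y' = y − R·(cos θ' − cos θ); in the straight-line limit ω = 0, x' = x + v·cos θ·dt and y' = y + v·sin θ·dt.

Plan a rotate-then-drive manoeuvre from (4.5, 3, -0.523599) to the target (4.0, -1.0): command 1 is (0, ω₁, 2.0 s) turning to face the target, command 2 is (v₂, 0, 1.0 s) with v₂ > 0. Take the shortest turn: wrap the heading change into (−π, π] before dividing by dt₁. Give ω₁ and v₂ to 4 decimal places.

heading to target = atan2(-1−3, 4−4.5) = -1.6952
Δθ = wrap(-1.6952 − -0.5236) = -1.1716; ω₁ = Δθ/dt₁ = -0.5858
distance = √((4−4.5)² + (-1−3)²) = 4.0311; v₂ = distance/dt₂ = 4.0311

ω₁ = -0.5858, v₂ = 4.0311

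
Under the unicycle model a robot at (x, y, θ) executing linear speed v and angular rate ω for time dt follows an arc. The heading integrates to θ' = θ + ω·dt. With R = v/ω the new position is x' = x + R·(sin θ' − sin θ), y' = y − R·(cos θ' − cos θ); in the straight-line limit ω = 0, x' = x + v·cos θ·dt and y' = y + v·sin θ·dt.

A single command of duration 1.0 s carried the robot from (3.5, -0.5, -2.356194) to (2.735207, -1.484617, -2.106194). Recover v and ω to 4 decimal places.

Δθ = -2.106194 − -2.356194 = 0.250000
ω = Δθ/dt = 0.250000/1.0 = 0.2500
R = −Δy/(cos θ' − cos θ) = 5.0000
v = R·ω = 5.0000·0.2500 = 1.2500

v = 1.2500, ω = 0.2500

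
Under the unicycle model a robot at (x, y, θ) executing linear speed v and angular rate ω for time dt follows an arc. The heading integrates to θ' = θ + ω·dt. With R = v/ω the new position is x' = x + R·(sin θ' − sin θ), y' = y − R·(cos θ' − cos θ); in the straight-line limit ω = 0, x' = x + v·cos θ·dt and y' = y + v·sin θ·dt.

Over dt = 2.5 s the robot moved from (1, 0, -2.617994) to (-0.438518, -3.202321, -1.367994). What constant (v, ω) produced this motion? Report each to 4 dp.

v = 1.5000, ω = 0.5000

Δθ = -1.367994 − -2.617994 = 1.250000
ω = Δθ/dt = 1.250000/2.5 = 0.5000
R = −Δy/(cos θ' − cos θ) = 3.0000
v = R·ω = 3.0000·0.5000 = 1.5000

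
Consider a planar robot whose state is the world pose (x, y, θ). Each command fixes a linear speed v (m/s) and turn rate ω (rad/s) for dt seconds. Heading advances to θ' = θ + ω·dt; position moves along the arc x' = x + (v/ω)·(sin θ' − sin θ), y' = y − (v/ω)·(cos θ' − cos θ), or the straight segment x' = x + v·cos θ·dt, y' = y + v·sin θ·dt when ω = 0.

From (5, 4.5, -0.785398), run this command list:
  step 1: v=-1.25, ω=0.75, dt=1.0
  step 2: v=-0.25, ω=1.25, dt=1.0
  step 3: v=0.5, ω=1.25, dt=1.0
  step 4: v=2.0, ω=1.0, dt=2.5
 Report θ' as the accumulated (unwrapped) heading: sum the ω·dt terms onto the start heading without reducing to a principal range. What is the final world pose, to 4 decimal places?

(0.3720, 3.2502, 4.9646)

step 1: θ'=-0.0354 (R=-1.6667) → pose (3.8805, 4.9871, -0.0354)
step 2: θ'=1.2146 (R=-0.2000) → pose (3.6859, 4.8570, 1.2146)
step 3: θ'=2.4646 (R=0.4000) → pose (3.5616, 5.3082, 2.4646)
step 4: θ'=4.9646 (R=2.0000) → pose (0.3720, 3.2502, 4.9646)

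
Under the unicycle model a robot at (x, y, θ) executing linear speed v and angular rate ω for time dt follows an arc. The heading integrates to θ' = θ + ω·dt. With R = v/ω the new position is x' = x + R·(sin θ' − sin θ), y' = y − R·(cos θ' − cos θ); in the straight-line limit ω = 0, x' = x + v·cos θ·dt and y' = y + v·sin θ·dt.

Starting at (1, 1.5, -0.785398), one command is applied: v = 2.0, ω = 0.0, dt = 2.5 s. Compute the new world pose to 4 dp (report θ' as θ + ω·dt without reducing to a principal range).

θ' = -0.7854 + 0.0·2.5 = -0.7854
ω = 0 → straight: x' = 1 + 2.0·cos(-0.7854)·2.5 = 4.5355
y' = 1.5 + 2.0·sin(-0.7854)·2.5 = -2.0355

(4.5355, -2.0355, -0.7854)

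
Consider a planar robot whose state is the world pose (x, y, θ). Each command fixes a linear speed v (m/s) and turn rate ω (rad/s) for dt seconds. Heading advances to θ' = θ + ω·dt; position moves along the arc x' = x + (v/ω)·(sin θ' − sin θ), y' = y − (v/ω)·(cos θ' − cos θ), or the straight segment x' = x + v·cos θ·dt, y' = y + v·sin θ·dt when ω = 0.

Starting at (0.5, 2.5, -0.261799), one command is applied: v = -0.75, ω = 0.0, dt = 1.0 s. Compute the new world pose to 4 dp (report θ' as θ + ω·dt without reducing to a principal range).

θ' = -0.2618 + 0.0·1.0 = -0.2618
ω = 0 → straight: x' = 0.5 + -0.75·cos(-0.2618)·1.0 = -0.2244
y' = 2.5 + -0.75·sin(-0.2618)·1.0 = 2.6941

(-0.2244, 2.6941, -0.2618)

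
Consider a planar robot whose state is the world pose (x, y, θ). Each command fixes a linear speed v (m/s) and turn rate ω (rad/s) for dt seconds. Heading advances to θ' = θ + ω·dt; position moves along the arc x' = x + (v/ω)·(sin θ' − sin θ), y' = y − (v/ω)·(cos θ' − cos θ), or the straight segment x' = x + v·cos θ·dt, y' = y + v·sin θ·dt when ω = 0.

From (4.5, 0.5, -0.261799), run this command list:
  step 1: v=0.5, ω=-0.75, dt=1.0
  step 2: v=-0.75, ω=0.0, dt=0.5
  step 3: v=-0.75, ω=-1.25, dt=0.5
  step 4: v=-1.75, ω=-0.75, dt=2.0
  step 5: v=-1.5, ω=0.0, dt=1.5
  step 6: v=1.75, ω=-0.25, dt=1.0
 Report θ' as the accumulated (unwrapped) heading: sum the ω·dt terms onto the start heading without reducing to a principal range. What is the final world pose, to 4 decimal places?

(7.4379, 3.2848, -3.3868)

step 1: θ'=-1.0118 (R=-0.6667) → pose (4.8926, 0.2096, -1.0118)
step 2: θ'=-1.0118 (straight) → pose (4.6938, 0.5275, -1.0118)
step 3: θ'=-1.6368 (R=0.6000) → pose (4.6037, 0.8853, -1.6368)
step 4: θ'=-3.1368 (R=2.3333) → pose (6.9208, 3.0647, -3.1368)
step 5: θ'=-3.1368 (straight) → pose (9.1708, 3.0755, -3.1368)
step 6: θ'=-3.3868 (R=-7.0000) → pose (7.4379, 3.2848, -3.3868)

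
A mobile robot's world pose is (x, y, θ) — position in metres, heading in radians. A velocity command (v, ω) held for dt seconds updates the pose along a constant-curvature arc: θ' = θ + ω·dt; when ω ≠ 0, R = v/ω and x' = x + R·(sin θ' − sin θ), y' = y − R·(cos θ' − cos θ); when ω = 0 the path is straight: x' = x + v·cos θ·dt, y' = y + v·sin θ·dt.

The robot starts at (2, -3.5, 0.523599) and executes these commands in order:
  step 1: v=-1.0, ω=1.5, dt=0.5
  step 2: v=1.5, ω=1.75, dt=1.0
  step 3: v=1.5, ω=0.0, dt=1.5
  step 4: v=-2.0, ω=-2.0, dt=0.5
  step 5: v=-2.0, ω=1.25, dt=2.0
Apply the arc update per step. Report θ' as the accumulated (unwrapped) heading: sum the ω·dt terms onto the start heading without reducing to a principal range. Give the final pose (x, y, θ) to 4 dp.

step 1: θ'=1.2736 (R=-0.6667) → pose (1.6959, -3.8821, 1.2736)
step 2: θ'=3.0236 (R=0.8571) → pose (0.9772, -2.7799, 3.0236)
step 3: θ'=3.0236 (straight) → pose (-1.2571, -2.5151, 3.0236)
step 4: θ'=2.0236 (R=1.0000) → pose (-0.4756, -3.0706, 2.0236)
step 5: θ'=4.5236 (R=-1.6000) → pose (2.5347, -2.6709, 4.5236)

(2.5347, -2.6709, 4.5236)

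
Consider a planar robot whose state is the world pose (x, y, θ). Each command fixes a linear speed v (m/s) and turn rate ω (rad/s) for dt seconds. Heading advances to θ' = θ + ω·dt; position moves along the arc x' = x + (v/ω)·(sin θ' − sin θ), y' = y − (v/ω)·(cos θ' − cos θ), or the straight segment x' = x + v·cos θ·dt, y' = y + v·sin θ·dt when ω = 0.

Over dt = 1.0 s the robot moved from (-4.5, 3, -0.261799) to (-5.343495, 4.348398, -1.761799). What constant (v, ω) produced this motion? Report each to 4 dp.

v = -1.7500, ω = -1.5000

Δθ = -1.761799 − -0.261799 = -1.500000
ω = Δθ/dt = -1.500000/1.0 = -1.5000
R = −Δy/(cos θ' − cos θ) = 1.1667
v = R·ω = 1.1667·-1.5000 = -1.7500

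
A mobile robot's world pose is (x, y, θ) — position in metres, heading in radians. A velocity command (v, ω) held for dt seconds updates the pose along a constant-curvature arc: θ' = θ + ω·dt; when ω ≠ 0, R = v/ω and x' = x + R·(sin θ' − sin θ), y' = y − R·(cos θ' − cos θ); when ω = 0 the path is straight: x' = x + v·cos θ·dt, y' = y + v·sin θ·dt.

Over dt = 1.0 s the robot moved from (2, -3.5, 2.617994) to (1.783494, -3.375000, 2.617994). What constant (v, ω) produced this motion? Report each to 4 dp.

Δθ = 2.617994 − 2.617994 = 0.000000
ω = Δθ/dt = 0.000000/1.0 = 0.0000
ω = 0 → v = (Δx·cos θ + Δy·sin θ)/dt = 0.2500

v = 0.2500, ω = 0.0000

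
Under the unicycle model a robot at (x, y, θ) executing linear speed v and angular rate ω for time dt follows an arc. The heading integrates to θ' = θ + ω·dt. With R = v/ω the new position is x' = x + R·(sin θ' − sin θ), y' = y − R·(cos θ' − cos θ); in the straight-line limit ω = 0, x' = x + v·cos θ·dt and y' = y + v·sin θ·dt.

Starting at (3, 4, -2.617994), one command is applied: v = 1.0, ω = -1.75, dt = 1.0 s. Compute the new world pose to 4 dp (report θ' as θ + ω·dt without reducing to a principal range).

θ' = -2.6180 + -1.75·1.0 = -4.3680
R = v/ω = 1.0/-1.75 = -0.5714
x' = 3 + -0.5714·(sin -4.3680 − sin -2.6180) = 2.1764
y' = 4 − -0.5714·(cos -4.3680 − cos -2.6180) = 4.3019

(2.1764, 4.3019, -4.3680)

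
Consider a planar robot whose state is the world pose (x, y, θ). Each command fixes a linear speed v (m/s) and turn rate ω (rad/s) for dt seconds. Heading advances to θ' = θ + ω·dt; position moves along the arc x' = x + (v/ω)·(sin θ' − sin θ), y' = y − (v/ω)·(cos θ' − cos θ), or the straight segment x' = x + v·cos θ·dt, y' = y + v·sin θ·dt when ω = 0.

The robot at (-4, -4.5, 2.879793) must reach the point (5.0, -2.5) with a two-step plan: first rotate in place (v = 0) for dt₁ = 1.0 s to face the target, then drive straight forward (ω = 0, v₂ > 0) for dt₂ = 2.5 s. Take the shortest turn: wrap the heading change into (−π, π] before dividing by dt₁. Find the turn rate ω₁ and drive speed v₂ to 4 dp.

ω₁ = -2.6611, v₂ = 3.6878

heading to target = atan2(-2.5−-4.5, 5−-4) = 0.2187
Δθ = wrap(0.2187 − 2.8798) = -2.6611; ω₁ = Δθ/dt₁ = -2.6611
distance = √((5−-4)² + (-2.5−-4.5)²) = 9.2195; v₂ = distance/dt₂ = 3.6878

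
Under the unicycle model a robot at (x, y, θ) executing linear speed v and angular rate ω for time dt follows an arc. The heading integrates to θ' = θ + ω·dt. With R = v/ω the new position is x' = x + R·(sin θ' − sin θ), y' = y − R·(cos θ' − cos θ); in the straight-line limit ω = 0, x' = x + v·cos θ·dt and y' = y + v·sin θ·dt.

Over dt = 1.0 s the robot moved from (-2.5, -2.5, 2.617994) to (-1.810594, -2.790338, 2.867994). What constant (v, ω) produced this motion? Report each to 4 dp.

v = -0.7500, ω = 0.2500

Δθ = 2.867994 − 2.617994 = 0.250000
ω = Δθ/dt = 0.250000/1.0 = 0.2500
R = Δx/(sin θ' − sin θ) = -3.0000
v = R·ω = -3.0000·0.2500 = -0.7500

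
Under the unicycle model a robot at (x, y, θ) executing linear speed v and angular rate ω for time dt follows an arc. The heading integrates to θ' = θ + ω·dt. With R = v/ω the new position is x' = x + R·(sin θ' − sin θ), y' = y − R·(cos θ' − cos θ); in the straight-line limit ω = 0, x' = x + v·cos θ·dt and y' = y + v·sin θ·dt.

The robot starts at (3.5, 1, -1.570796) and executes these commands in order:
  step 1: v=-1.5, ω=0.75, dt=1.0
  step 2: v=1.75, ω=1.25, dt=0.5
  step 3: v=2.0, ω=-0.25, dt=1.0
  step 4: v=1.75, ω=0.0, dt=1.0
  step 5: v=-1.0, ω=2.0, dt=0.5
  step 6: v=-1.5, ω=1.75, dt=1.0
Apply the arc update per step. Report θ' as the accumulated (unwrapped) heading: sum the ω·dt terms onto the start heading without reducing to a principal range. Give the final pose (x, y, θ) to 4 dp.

(6.5230, -0.7678, 2.3042)

step 1: θ'=-0.8208 (R=-2.0000) → pose (2.9634, 2.3633, -0.8208)
step 2: θ'=-0.1958 (R=1.4000) → pose (3.7154, 1.9443, -0.1958)
step 3: θ'=-0.4458 (R=-8.0000) → pose (5.6084, 1.3153, -0.4458)
step 4: θ'=-0.4458 (straight) → pose (7.1874, 0.5608, -0.4458)
step 5: θ'=0.5542 (R=-0.5000) → pose (6.7087, 0.5348, 0.5542)
step 6: θ'=2.3042 (R=-0.8571) → pose (6.5230, -0.7678, 2.3042)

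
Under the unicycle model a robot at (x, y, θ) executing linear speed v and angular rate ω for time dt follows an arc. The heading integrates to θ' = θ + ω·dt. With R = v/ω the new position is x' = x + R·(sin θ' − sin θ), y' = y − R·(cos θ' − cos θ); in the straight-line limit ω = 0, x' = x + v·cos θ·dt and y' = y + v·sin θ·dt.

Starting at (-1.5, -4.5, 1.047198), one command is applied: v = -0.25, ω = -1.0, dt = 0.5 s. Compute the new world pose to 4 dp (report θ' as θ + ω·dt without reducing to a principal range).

(-1.5864, -4.5885, 0.5472)

θ' = 1.0472 + -1.0·0.5 = 0.5472
R = v/ω = -0.25/-1.0 = 0.2500
x' = -1.5 + 0.2500·(sin 0.5472 − sin 1.0472) = -1.5864
y' = -4.5 − 0.2500·(cos 0.5472 − cos 1.0472) = -4.5885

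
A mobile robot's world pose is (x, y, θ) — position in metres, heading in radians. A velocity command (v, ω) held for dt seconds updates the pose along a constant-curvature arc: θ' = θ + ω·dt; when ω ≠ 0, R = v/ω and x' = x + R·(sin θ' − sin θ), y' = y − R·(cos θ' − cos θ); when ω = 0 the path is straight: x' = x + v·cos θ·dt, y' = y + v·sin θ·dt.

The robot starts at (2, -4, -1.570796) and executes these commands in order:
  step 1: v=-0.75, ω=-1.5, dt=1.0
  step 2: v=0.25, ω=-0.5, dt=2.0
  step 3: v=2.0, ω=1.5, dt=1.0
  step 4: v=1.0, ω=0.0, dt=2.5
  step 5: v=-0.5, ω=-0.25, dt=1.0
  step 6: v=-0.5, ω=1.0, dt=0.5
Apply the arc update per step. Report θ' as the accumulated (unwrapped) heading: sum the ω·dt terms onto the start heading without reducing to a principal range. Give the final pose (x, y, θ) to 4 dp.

(-1.2054, -3.9798, -2.3208)

step 1: θ'=-3.0708 (R=0.5000) → pose (2.4646, -3.5013, -3.0708)
step 2: θ'=-4.0708 (R=-0.5000) → pose (2.0287, -3.3017, -4.0708)
step 3: θ'=-2.5708 (R=1.3333) → pose (0.2401, -2.9777, -2.5708)
step 4: θ'=-2.5708 (straight) → pose (-1.8636, -4.3285, -2.5708)
step 5: θ'=-2.8208 (R=2.0000) → pose (-1.4136, -4.1135, -2.8208)
step 6: θ'=-2.3208 (R=-0.5000) → pose (-1.2054, -3.9798, -2.3208)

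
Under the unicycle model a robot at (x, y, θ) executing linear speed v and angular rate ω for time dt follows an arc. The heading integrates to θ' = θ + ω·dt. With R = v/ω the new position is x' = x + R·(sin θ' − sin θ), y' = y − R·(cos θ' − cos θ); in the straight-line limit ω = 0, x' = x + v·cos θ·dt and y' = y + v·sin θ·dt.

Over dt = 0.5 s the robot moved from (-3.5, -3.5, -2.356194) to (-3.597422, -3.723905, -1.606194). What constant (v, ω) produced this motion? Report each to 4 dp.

Δθ = -1.606194 − -2.356194 = 0.750000
ω = Δθ/dt = 0.750000/0.5 = 1.5000
R = −Δy/(cos θ' − cos θ) = 0.3333
v = R·ω = 0.3333·1.5000 = 0.5000

v = 0.5000, ω = 1.5000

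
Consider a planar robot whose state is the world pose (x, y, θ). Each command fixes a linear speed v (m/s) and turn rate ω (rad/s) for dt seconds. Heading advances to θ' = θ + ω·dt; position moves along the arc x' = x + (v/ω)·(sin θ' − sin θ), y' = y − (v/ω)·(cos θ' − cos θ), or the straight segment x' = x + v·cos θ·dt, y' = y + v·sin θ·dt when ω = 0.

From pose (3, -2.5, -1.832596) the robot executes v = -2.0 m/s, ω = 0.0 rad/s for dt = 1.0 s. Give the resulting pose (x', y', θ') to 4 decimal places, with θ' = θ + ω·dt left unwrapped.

(3.5176, -0.5681, -1.8326)

θ' = -1.8326 + 0.0·1.0 = -1.8326
ω = 0 → straight: x' = 3 + -2.0·cos(-1.8326)·1.0 = 3.5176
y' = -2.5 + -2.0·sin(-1.8326)·1.0 = -0.5681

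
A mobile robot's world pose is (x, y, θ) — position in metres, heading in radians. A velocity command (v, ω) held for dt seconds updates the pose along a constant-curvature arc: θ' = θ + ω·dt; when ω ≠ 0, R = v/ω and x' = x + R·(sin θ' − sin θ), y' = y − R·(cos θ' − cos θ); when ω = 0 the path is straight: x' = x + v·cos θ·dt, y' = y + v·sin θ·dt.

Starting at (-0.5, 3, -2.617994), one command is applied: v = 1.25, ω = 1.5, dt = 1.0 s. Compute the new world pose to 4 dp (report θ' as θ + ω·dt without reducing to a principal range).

(-0.8327, 1.9137, -1.1180)

θ' = -2.6180 + 1.5·1.0 = -1.1180
R = v/ω = 1.25/1.5 = 0.8333
x' = -0.5 + 0.8333·(sin -1.1180 − sin -2.6180) = -0.8327
y' = 3 − 0.8333·(cos -1.1180 − cos -2.6180) = 1.9137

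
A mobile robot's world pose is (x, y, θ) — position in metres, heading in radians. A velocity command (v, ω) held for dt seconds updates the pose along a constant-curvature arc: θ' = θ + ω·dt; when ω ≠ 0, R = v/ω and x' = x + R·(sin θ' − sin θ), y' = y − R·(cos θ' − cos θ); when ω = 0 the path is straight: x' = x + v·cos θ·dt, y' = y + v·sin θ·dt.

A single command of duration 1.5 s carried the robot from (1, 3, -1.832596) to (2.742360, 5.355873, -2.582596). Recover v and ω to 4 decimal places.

Δθ = -2.582596 − -1.832596 = -0.750000
ω = Δθ/dt = -0.750000/1.5 = -0.5000
R = −Δy/(cos θ' − cos θ) = 4.0000
v = R·ω = 4.0000·-0.5000 = -2.0000

v = -2.0000, ω = -0.5000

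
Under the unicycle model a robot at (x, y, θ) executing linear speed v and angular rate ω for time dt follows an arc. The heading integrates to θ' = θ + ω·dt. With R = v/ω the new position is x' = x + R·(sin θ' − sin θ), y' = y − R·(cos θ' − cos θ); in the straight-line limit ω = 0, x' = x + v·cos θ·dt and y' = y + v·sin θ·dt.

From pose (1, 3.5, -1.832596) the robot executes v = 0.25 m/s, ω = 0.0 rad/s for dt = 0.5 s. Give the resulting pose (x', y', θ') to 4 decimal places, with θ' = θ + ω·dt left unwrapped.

(0.9676, 3.3793, -1.8326)

θ' = -1.8326 + 0.0·0.5 = -1.8326
ω = 0 → straight: x' = 1 + 0.25·cos(-1.8326)·0.5 = 0.9676
y' = 3.5 + 0.25·sin(-1.8326)·0.5 = 3.3793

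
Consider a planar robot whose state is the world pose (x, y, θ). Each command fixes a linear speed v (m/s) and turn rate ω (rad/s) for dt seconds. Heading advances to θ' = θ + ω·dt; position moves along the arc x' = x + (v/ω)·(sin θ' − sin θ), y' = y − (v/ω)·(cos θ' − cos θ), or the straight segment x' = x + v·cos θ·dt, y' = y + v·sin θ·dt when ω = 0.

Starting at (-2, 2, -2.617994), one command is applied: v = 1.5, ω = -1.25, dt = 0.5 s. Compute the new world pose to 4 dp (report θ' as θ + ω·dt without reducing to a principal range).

θ' = -2.6180 + -1.25·0.5 = -3.2430
R = v/ω = 1.5/-1.25 = -1.2000
x' = -2 + -1.2000·(sin -3.2430 − sin -2.6180) = -2.7215
y' = 2 − -1.2000·(cos -3.2430 − cos -2.6180) = 1.8454

(-2.7215, 1.8454, -3.2430)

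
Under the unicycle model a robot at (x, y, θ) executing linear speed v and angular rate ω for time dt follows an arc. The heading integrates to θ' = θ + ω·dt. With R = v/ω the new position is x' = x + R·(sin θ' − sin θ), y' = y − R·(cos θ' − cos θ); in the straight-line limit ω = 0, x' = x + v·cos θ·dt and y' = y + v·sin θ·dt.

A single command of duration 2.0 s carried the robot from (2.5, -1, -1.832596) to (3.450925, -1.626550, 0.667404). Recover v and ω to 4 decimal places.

v = 0.7500, ω = 1.2500

Δθ = 0.667404 − -1.832596 = 2.500000
ω = Δθ/dt = 2.500000/2.0 = 1.2500
R = Δx/(sin θ' − sin θ) = 0.6000
v = R·ω = 0.6000·1.2500 = 0.7500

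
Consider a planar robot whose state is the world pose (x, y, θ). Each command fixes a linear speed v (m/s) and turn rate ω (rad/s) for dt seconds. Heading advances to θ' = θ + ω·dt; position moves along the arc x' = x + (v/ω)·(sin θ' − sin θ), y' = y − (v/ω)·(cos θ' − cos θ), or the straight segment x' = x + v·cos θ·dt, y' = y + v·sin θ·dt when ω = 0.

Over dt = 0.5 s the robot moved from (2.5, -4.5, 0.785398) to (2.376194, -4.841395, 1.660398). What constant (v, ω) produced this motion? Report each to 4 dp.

v = -0.7500, ω = 1.7500

Δθ = 1.660398 − 0.785398 = 0.875000
ω = Δθ/dt = 0.875000/0.5 = 1.7500
R = −Δy/(cos θ' − cos θ) = -0.4286
v = R·ω = -0.4286·1.7500 = -0.7500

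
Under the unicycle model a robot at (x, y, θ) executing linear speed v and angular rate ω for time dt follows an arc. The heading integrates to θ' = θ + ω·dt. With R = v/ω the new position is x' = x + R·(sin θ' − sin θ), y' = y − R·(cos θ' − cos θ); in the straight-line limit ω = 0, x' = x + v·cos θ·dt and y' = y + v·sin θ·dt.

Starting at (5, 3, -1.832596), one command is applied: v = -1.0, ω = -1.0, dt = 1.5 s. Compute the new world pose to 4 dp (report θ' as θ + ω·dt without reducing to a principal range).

θ' = -1.8326 + -1.0·1.5 = -3.3326
R = v/ω = -1.0/-1.0 = 1.0000
x' = 5 + 1.0000·(sin -3.3326 − sin -1.8326) = 6.1558
y' = 3 − 1.0000·(cos -3.3326 − cos -1.8326) = 3.7230

(6.1558, 3.7230, -3.3326)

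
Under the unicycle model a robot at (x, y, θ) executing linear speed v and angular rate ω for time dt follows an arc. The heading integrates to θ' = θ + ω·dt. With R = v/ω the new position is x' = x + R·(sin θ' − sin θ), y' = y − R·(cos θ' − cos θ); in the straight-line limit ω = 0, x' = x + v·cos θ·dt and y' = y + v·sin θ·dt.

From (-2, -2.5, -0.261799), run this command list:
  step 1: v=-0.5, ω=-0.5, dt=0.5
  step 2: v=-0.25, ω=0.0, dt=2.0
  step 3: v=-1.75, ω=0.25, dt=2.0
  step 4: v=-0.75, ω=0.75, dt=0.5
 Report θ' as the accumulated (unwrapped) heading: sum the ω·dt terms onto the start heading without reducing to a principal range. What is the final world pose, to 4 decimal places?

step 1: θ'=-0.5118 (R=1.0000) → pose (-2.2309, -2.4059, -0.5118)
step 2: θ'=-0.5118 (straight) → pose (-2.6669, -2.1611, -0.5118)
step 3: θ'=-0.0118 (R=-7.0000) → pose (-6.0125, -1.2646, -0.0118)
step 4: θ'=0.3632 (R=-1.0000) → pose (-6.3796, -1.3298, 0.3632)

(-6.3796, -1.3298, 0.3632)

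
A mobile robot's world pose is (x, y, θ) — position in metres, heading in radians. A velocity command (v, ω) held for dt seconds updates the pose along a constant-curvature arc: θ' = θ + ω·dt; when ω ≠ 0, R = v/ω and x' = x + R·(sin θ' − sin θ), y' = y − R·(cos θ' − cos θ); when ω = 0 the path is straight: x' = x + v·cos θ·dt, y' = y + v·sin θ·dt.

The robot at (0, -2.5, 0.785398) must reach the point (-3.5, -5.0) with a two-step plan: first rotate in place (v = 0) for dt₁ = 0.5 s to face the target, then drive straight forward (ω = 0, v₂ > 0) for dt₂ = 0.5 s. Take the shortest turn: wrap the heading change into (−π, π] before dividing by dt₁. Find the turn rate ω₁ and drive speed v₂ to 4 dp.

heading to target = atan2(-5−-2.5, -3.5−0) = -2.5213
Δθ = wrap(-2.5213 − 0.7854) = 2.9764; ω₁ = Δθ/dt₁ = 5.9529
distance = √((-3.5−0)² + (-5−-2.5)²) = 4.3012; v₂ = distance/dt₂ = 8.6023

ω₁ = 5.9529, v₂ = 8.6023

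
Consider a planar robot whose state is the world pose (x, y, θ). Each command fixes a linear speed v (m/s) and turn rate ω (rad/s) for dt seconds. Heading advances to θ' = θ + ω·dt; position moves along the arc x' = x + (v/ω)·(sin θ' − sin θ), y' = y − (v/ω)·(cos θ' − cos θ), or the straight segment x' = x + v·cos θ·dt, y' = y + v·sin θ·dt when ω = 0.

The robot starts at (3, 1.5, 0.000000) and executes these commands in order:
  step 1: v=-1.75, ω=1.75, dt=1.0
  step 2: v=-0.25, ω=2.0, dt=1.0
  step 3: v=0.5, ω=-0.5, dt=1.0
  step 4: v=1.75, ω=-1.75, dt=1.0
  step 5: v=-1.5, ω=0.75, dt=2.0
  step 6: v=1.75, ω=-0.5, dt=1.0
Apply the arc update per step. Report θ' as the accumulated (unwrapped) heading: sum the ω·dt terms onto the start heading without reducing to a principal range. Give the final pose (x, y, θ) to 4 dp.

step 1: θ'=1.7500 (R=-1.0000) → pose (2.0160, 0.3218, 1.7500)
step 2: θ'=3.7500 (R=-0.1250) → pose (2.2105, 0.2415, 3.7500)
step 3: θ'=3.2500 (R=-1.0000) → pose (1.7471, 0.0679, 3.2500)
step 4: θ'=1.5000 (R=-1.0000) → pose (0.6414, 1.1328, 1.5000)
step 5: θ'=3.0000 (R=-2.0000) → pose (2.3542, -0.9887, 3.0000)
step 6: θ'=2.5000 (R=-3.5000) → pose (0.7534, -0.3277, 2.5000)

(0.7534, -0.3277, 2.5000)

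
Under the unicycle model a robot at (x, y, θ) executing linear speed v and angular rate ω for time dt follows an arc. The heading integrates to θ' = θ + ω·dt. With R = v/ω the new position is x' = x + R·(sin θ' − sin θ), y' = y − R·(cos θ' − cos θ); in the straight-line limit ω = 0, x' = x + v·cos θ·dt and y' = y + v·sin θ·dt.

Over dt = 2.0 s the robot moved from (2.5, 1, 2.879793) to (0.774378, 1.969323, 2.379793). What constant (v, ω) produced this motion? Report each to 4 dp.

v = 1.0000, ω = -0.2500

Δθ = 2.379793 − 2.879793 = -0.500000
ω = Δθ/dt = -0.500000/2.0 = -0.2500
R = Δx/(sin θ' − sin θ) = -4.0000
v = R·ω = -4.0000·-0.2500 = 1.0000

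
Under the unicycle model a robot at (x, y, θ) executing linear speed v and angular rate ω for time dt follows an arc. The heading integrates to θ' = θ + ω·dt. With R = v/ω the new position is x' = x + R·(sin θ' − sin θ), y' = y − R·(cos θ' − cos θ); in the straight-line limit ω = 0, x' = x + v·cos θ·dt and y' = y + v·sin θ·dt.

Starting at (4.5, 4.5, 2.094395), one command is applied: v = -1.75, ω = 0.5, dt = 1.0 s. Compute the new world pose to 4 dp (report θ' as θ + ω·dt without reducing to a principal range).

θ' = 2.0944 + 0.5·1.0 = 2.5944
R = v/ω = -1.75/0.5 = -3.5000
x' = 4.5 + -3.5000·(sin 2.5944 − sin 2.0944) = 5.7101
y' = 4.5 − -3.5000·(cos 2.5944 − cos 2.0944) = 3.2610

(5.7101, 3.2610, 2.5944)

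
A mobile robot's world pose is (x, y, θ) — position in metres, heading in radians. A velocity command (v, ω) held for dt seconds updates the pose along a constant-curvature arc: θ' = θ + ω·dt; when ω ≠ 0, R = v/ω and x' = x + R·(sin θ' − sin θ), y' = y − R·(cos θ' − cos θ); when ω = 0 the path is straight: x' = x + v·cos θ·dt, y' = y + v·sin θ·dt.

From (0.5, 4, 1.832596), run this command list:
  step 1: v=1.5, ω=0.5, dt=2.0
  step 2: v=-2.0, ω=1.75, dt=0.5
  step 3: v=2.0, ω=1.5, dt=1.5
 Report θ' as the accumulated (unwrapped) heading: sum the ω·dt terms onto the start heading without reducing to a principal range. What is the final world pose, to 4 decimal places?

(-0.2365, 3.8169, 5.9576)

step 1: θ'=2.8326 (R=3.0000) → pose (-1.4855, 6.0815, 2.8326)
step 2: θ'=3.7076 (R=-1.1429) → pose (-0.5251, 6.2056, 3.7076)
step 3: θ'=5.9576 (R=1.3333) → pose (-0.2365, 3.8169, 5.9576)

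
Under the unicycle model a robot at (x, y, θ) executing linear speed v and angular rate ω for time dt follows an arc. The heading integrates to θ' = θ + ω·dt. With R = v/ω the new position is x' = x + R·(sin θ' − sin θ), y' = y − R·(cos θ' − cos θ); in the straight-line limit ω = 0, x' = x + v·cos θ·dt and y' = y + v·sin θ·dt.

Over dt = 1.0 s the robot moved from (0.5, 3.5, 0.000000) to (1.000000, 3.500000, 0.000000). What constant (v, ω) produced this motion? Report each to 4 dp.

v = 0.5000, ω = 0.0000

Δθ = 0.000000 − 0.000000 = 0.000000
ω = Δθ/dt = 0.000000/1.0 = 0.0000
ω = 0 → v = (Δx·cos θ + Δy·sin θ)/dt = 0.5000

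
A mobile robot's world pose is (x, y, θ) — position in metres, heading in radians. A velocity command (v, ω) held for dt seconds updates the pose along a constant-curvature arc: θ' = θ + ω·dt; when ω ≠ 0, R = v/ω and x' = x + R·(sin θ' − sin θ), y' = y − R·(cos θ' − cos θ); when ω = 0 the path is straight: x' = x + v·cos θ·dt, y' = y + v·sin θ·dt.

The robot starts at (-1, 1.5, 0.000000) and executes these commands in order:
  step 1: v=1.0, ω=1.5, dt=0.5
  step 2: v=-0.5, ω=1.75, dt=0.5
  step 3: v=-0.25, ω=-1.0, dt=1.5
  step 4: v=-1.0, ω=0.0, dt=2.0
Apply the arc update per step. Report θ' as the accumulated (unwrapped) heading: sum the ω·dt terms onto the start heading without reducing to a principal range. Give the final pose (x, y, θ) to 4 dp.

(-2.8390, 0.9434, 0.1250)

step 1: θ'=0.7500 (R=0.6667) → pose (-0.5456, 1.6789, 0.7500)
step 2: θ'=1.6250 (R=-0.2857) → pose (-0.6361, 1.4543, 1.6250)
step 3: θ'=0.1250 (R=0.2500) → pose (-0.8546, 1.1927, 0.1250)
step 4: θ'=0.1250 (straight) → pose (-2.8390, 0.9434, 0.1250)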